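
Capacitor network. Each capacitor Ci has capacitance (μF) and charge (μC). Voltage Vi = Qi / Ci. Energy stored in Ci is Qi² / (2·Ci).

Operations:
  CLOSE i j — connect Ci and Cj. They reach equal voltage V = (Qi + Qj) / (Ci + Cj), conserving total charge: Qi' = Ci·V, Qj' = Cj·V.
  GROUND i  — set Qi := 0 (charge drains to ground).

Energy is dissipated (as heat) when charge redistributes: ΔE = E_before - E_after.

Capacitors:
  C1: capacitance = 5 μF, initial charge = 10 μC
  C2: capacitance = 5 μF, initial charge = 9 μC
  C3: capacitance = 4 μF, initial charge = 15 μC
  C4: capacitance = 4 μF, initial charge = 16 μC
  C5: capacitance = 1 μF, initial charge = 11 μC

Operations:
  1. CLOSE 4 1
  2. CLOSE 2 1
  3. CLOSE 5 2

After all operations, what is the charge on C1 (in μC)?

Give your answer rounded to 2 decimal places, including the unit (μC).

Initial: C1(5μF, Q=10μC, V=2.00V), C2(5μF, Q=9μC, V=1.80V), C3(4μF, Q=15μC, V=3.75V), C4(4μF, Q=16μC, V=4.00V), C5(1μF, Q=11μC, V=11.00V)
Op 1: CLOSE 4-1: Q_total=26.00, C_total=9.00, V=2.89; Q4=11.56, Q1=14.44; dissipated=4.444
Op 2: CLOSE 2-1: Q_total=23.44, C_total=10.00, V=2.34; Q2=11.72, Q1=11.72; dissipated=1.482
Op 3: CLOSE 5-2: Q_total=22.72, C_total=6.00, V=3.79; Q5=3.79, Q2=18.94; dissipated=31.216
Final charges: Q1=11.72, Q2=18.94, Q3=15.00, Q4=11.56, Q5=3.79

Answer: 11.72 μC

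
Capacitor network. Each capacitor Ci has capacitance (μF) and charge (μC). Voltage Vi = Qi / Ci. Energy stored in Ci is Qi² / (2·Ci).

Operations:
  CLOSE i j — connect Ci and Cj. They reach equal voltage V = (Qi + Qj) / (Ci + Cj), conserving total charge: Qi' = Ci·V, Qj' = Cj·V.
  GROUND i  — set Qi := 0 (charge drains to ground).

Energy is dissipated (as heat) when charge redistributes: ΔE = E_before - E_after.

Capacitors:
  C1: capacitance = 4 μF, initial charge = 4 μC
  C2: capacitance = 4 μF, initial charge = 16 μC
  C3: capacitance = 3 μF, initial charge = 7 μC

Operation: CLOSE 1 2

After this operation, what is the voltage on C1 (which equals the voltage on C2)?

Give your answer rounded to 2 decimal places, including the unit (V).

Answer: 2.50 V

Derivation:
Initial: C1(4μF, Q=4μC, V=1.00V), C2(4μF, Q=16μC, V=4.00V), C3(3μF, Q=7μC, V=2.33V)
Op 1: CLOSE 1-2: Q_total=20.00, C_total=8.00, V=2.50; Q1=10.00, Q2=10.00; dissipated=9.000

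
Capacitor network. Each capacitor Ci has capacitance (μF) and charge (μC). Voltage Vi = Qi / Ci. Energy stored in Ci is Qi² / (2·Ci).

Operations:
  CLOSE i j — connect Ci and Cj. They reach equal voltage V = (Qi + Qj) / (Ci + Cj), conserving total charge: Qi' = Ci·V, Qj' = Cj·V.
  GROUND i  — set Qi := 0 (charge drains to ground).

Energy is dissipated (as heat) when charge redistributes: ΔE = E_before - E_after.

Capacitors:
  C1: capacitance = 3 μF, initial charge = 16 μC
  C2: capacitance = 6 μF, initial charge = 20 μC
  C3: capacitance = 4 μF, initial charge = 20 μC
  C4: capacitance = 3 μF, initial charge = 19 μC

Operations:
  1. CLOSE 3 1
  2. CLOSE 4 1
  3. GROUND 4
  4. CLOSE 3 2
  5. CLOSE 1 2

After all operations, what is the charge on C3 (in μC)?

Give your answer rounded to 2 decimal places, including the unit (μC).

Initial: C1(3μF, Q=16μC, V=5.33V), C2(6μF, Q=20μC, V=3.33V), C3(4μF, Q=20μC, V=5.00V), C4(3μF, Q=19μC, V=6.33V)
Op 1: CLOSE 3-1: Q_total=36.00, C_total=7.00, V=5.14; Q3=20.57, Q1=15.43; dissipated=0.095
Op 2: CLOSE 4-1: Q_total=34.43, C_total=6.00, V=5.74; Q4=17.21, Q1=17.21; dissipated=1.063
Op 3: GROUND 4: Q4=0; energy lost=49.389
Op 4: CLOSE 3-2: Q_total=40.57, C_total=10.00, V=4.06; Q3=16.23, Q2=24.34; dissipated=3.929
Op 5: CLOSE 1-2: Q_total=41.56, C_total=9.00, V=4.62; Q1=13.85, Q2=27.70; dissipated=2.826
Final charges: Q1=13.85, Q2=27.70, Q3=16.23, Q4=0.00

Answer: 16.23 μC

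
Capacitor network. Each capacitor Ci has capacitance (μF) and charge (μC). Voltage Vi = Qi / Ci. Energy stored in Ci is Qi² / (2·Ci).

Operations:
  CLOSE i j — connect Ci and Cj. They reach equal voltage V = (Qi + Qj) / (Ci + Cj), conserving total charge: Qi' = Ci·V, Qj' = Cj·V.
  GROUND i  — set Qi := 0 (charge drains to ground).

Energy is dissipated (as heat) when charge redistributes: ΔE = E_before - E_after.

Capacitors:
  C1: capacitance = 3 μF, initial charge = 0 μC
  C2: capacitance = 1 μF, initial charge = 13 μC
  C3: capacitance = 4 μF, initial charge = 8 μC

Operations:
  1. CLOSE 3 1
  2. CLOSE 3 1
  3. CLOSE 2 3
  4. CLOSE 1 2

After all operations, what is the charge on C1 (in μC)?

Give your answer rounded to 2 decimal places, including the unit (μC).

Answer: 5.21 μC

Derivation:
Initial: C1(3μF, Q=0μC, V=0.00V), C2(1μF, Q=13μC, V=13.00V), C3(4μF, Q=8μC, V=2.00V)
Op 1: CLOSE 3-1: Q_total=8.00, C_total=7.00, V=1.14; Q3=4.57, Q1=3.43; dissipated=3.429
Op 2: CLOSE 3-1: Q_total=8.00, C_total=7.00, V=1.14; Q3=4.57, Q1=3.43; dissipated=0.000
Op 3: CLOSE 2-3: Q_total=17.57, C_total=5.00, V=3.51; Q2=3.51, Q3=14.06; dissipated=56.237
Op 4: CLOSE 1-2: Q_total=6.94, C_total=4.00, V=1.74; Q1=5.21, Q2=1.74; dissipated=2.109
Final charges: Q1=5.21, Q2=1.74, Q3=14.06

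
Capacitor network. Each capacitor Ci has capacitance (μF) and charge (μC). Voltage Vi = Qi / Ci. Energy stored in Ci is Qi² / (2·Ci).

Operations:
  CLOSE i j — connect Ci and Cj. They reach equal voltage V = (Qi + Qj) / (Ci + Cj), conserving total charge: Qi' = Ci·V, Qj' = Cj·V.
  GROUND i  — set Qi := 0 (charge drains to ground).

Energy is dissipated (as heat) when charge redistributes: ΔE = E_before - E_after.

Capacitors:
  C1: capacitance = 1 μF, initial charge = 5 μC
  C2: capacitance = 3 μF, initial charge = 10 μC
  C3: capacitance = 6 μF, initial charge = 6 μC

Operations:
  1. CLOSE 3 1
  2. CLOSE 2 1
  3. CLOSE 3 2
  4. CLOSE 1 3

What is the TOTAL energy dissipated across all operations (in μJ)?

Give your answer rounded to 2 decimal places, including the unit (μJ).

Initial: C1(1μF, Q=5μC, V=5.00V), C2(3μF, Q=10μC, V=3.33V), C3(6μF, Q=6μC, V=1.00V)
Op 1: CLOSE 3-1: Q_total=11.00, C_total=7.00, V=1.57; Q3=9.43, Q1=1.57; dissipated=6.857
Op 2: CLOSE 2-1: Q_total=11.57, C_total=4.00, V=2.89; Q2=8.68, Q1=2.89; dissipated=1.164
Op 3: CLOSE 3-2: Q_total=18.11, C_total=9.00, V=2.01; Q3=12.07, Q2=6.04; dissipated=1.746
Op 4: CLOSE 1-3: Q_total=14.96, C_total=7.00, V=2.14; Q1=2.14, Q3=12.83; dissipated=0.333
Total dissipated: 10.100 μJ

Answer: 10.10 μJ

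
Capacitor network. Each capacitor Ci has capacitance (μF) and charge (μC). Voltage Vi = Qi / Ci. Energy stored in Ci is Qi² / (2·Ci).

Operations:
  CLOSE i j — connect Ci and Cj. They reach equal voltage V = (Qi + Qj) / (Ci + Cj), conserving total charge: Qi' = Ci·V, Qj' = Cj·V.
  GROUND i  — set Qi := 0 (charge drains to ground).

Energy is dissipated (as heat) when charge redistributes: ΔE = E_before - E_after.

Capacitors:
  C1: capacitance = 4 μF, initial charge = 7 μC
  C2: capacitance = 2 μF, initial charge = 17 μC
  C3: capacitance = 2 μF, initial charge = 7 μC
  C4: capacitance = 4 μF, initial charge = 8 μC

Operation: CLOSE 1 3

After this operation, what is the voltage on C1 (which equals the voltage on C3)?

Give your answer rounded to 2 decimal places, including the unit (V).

Initial: C1(4μF, Q=7μC, V=1.75V), C2(2μF, Q=17μC, V=8.50V), C3(2μF, Q=7μC, V=3.50V), C4(4μF, Q=8μC, V=2.00V)
Op 1: CLOSE 1-3: Q_total=14.00, C_total=6.00, V=2.33; Q1=9.33, Q3=4.67; dissipated=2.042

Answer: 2.33 V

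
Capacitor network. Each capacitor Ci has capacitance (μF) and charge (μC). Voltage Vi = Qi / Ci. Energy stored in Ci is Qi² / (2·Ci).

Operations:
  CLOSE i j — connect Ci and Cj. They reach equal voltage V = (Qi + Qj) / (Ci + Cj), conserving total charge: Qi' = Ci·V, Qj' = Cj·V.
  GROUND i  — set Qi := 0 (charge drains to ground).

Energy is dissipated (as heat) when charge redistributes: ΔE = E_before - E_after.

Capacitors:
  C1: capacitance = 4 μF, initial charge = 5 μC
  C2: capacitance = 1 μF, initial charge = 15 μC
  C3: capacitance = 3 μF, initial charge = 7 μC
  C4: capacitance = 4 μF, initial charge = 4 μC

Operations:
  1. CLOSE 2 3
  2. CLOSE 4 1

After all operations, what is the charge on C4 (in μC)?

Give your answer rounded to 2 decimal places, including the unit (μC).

Initial: C1(4μF, Q=5μC, V=1.25V), C2(1μF, Q=15μC, V=15.00V), C3(3μF, Q=7μC, V=2.33V), C4(4μF, Q=4μC, V=1.00V)
Op 1: CLOSE 2-3: Q_total=22.00, C_total=4.00, V=5.50; Q2=5.50, Q3=16.50; dissipated=60.167
Op 2: CLOSE 4-1: Q_total=9.00, C_total=8.00, V=1.12; Q4=4.50, Q1=4.50; dissipated=0.062
Final charges: Q1=4.50, Q2=5.50, Q3=16.50, Q4=4.50

Answer: 4.50 μC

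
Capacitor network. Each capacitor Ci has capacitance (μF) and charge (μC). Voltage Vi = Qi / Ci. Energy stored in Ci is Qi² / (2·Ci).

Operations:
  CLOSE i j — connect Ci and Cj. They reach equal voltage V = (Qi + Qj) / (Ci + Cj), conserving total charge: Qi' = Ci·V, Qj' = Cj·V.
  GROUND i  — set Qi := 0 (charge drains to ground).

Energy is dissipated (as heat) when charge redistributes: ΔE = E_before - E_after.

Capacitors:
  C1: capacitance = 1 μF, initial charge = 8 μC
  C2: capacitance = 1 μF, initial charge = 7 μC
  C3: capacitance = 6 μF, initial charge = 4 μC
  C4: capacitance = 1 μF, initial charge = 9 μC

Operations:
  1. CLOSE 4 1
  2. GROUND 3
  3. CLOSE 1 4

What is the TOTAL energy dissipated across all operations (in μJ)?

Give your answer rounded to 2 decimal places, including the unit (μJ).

Answer: 1.58 μJ

Derivation:
Initial: C1(1μF, Q=8μC, V=8.00V), C2(1μF, Q=7μC, V=7.00V), C3(6μF, Q=4μC, V=0.67V), C4(1μF, Q=9μC, V=9.00V)
Op 1: CLOSE 4-1: Q_total=17.00, C_total=2.00, V=8.50; Q4=8.50, Q1=8.50; dissipated=0.250
Op 2: GROUND 3: Q3=0; energy lost=1.333
Op 3: CLOSE 1-4: Q_total=17.00, C_total=2.00, V=8.50; Q1=8.50, Q4=8.50; dissipated=0.000
Total dissipated: 1.583 μJ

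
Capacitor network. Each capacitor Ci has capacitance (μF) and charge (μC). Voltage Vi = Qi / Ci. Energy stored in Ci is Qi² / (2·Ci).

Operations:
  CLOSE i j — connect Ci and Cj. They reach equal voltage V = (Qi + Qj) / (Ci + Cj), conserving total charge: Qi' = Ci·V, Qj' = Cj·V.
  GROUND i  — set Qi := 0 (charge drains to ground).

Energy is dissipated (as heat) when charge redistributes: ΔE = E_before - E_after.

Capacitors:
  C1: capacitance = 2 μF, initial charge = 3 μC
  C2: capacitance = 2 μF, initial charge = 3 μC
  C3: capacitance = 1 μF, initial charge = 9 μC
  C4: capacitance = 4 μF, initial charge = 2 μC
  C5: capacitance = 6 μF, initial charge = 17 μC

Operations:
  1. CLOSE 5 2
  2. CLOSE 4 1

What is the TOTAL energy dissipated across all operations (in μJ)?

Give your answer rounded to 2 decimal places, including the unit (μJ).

Answer: 2.00 μJ

Derivation:
Initial: C1(2μF, Q=3μC, V=1.50V), C2(2μF, Q=3μC, V=1.50V), C3(1μF, Q=9μC, V=9.00V), C4(4μF, Q=2μC, V=0.50V), C5(6μF, Q=17μC, V=2.83V)
Op 1: CLOSE 5-2: Q_total=20.00, C_total=8.00, V=2.50; Q5=15.00, Q2=5.00; dissipated=1.333
Op 2: CLOSE 4-1: Q_total=5.00, C_total=6.00, V=0.83; Q4=3.33, Q1=1.67; dissipated=0.667
Total dissipated: 2.000 μJ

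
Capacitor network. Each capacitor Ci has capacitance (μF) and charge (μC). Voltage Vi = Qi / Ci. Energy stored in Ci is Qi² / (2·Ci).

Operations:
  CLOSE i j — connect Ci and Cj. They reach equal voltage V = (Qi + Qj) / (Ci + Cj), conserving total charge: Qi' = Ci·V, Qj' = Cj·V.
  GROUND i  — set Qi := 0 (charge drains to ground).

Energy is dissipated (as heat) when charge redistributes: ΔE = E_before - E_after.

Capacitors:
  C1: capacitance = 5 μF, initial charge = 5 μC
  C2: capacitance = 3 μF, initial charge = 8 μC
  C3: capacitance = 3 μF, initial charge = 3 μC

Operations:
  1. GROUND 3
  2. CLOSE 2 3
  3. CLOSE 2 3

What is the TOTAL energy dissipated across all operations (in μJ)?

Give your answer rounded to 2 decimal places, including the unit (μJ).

Answer: 6.83 μJ

Derivation:
Initial: C1(5μF, Q=5μC, V=1.00V), C2(3μF, Q=8μC, V=2.67V), C3(3μF, Q=3μC, V=1.00V)
Op 1: GROUND 3: Q3=0; energy lost=1.500
Op 2: CLOSE 2-3: Q_total=8.00, C_total=6.00, V=1.33; Q2=4.00, Q3=4.00; dissipated=5.333
Op 3: CLOSE 2-3: Q_total=8.00, C_total=6.00, V=1.33; Q2=4.00, Q3=4.00; dissipated=0.000
Total dissipated: 6.833 μJ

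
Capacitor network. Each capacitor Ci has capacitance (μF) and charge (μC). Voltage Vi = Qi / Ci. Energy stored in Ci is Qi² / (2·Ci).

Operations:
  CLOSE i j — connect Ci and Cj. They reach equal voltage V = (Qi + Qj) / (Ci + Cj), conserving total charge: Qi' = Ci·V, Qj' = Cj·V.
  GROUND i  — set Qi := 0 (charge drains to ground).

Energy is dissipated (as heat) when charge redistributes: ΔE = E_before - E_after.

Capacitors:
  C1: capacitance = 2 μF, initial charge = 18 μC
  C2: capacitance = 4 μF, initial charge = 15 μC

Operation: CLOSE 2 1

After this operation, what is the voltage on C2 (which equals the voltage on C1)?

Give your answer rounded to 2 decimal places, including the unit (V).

Answer: 5.50 V

Derivation:
Initial: C1(2μF, Q=18μC, V=9.00V), C2(4μF, Q=15μC, V=3.75V)
Op 1: CLOSE 2-1: Q_total=33.00, C_total=6.00, V=5.50; Q2=22.00, Q1=11.00; dissipated=18.375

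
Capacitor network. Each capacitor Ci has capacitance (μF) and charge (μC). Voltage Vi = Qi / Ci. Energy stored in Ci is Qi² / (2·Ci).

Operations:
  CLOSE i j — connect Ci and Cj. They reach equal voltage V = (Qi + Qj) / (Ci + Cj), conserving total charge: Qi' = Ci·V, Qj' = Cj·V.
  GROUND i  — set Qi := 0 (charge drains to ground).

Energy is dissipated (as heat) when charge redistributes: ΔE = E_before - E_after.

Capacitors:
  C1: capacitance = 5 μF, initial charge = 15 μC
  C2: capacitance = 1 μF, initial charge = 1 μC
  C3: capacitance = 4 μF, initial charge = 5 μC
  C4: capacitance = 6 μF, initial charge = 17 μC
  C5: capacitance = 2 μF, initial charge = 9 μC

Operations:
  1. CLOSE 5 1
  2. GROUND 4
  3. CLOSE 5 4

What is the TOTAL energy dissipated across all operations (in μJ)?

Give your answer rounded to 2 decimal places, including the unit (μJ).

Answer: 34.51 μJ

Derivation:
Initial: C1(5μF, Q=15μC, V=3.00V), C2(1μF, Q=1μC, V=1.00V), C3(4μF, Q=5μC, V=1.25V), C4(6μF, Q=17μC, V=2.83V), C5(2μF, Q=9μC, V=4.50V)
Op 1: CLOSE 5-1: Q_total=24.00, C_total=7.00, V=3.43; Q5=6.86, Q1=17.14; dissipated=1.607
Op 2: GROUND 4: Q4=0; energy lost=24.083
Op 3: CLOSE 5-4: Q_total=6.86, C_total=8.00, V=0.86; Q5=1.71, Q4=5.14; dissipated=8.816
Total dissipated: 34.507 μJ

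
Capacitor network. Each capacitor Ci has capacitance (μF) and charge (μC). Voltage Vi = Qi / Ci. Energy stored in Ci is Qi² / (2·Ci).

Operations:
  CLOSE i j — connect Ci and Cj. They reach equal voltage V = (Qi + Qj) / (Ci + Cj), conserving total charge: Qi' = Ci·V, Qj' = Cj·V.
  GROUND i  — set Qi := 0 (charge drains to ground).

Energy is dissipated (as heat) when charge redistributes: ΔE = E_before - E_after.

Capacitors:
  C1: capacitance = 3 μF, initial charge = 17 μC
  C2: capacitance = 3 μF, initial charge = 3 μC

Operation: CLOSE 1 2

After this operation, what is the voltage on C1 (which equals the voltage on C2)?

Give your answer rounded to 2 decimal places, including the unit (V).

Initial: C1(3μF, Q=17μC, V=5.67V), C2(3μF, Q=3μC, V=1.00V)
Op 1: CLOSE 1-2: Q_total=20.00, C_total=6.00, V=3.33; Q1=10.00, Q2=10.00; dissipated=16.333

Answer: 3.33 V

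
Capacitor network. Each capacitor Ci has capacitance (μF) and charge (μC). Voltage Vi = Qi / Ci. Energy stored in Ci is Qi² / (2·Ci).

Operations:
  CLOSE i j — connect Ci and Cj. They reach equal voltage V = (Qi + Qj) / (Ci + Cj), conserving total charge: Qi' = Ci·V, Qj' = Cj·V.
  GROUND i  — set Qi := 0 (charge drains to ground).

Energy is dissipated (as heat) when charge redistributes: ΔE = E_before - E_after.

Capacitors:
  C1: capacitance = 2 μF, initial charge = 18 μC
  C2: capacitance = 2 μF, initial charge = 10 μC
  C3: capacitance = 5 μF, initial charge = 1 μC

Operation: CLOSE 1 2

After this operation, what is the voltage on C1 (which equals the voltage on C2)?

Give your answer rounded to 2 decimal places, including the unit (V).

Answer: 7.00 V

Derivation:
Initial: C1(2μF, Q=18μC, V=9.00V), C2(2μF, Q=10μC, V=5.00V), C3(5μF, Q=1μC, V=0.20V)
Op 1: CLOSE 1-2: Q_total=28.00, C_total=4.00, V=7.00; Q1=14.00, Q2=14.00; dissipated=8.000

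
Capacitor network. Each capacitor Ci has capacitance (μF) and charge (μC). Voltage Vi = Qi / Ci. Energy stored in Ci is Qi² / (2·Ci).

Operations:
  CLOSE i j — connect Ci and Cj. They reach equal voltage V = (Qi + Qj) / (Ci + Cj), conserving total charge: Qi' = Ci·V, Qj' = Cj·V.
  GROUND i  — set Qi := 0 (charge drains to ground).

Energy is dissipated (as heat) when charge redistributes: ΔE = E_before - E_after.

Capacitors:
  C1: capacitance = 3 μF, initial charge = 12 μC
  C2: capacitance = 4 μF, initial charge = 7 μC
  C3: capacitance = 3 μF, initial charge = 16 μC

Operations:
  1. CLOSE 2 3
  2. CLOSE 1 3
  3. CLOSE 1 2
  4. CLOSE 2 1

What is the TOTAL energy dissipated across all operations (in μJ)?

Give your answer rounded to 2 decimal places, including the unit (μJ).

Initial: C1(3μF, Q=12μC, V=4.00V), C2(4μF, Q=7μC, V=1.75V), C3(3μF, Q=16μC, V=5.33V)
Op 1: CLOSE 2-3: Q_total=23.00, C_total=7.00, V=3.29; Q2=13.14, Q3=9.86; dissipated=11.006
Op 2: CLOSE 1-3: Q_total=21.86, C_total=6.00, V=3.64; Q1=10.93, Q3=10.93; dissipated=0.383
Op 3: CLOSE 1-2: Q_total=24.07, C_total=7.00, V=3.44; Q1=10.32, Q2=13.76; dissipated=0.109
Op 4: CLOSE 2-1: Q_total=24.07, C_total=7.00, V=3.44; Q2=13.76, Q1=10.32; dissipated=0.000
Total dissipated: 11.498 μJ

Answer: 11.50 μJ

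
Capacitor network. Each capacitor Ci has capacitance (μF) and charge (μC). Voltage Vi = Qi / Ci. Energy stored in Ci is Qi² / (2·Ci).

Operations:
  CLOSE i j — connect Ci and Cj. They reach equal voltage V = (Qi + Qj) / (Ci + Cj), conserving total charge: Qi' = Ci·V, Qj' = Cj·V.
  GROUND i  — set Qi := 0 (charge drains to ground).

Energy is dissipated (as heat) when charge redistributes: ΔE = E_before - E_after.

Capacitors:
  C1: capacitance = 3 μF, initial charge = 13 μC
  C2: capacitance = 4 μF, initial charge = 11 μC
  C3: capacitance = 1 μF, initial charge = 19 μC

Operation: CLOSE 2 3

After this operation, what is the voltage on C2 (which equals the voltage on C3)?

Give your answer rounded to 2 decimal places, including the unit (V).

Initial: C1(3μF, Q=13μC, V=4.33V), C2(4μF, Q=11μC, V=2.75V), C3(1μF, Q=19μC, V=19.00V)
Op 1: CLOSE 2-3: Q_total=30.00, C_total=5.00, V=6.00; Q2=24.00, Q3=6.00; dissipated=105.625

Answer: 6.00 V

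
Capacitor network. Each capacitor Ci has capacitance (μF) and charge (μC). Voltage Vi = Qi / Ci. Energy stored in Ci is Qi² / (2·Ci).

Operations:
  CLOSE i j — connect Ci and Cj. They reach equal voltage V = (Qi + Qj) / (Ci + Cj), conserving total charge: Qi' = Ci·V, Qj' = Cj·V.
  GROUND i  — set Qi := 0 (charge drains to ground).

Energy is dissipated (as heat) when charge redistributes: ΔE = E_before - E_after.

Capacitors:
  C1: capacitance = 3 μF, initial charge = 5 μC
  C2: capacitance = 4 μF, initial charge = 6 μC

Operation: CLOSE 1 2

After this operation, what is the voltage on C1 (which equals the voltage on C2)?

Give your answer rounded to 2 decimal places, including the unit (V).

Initial: C1(3μF, Q=5μC, V=1.67V), C2(4μF, Q=6μC, V=1.50V)
Op 1: CLOSE 1-2: Q_total=11.00, C_total=7.00, V=1.57; Q1=4.71, Q2=6.29; dissipated=0.024

Answer: 1.57 V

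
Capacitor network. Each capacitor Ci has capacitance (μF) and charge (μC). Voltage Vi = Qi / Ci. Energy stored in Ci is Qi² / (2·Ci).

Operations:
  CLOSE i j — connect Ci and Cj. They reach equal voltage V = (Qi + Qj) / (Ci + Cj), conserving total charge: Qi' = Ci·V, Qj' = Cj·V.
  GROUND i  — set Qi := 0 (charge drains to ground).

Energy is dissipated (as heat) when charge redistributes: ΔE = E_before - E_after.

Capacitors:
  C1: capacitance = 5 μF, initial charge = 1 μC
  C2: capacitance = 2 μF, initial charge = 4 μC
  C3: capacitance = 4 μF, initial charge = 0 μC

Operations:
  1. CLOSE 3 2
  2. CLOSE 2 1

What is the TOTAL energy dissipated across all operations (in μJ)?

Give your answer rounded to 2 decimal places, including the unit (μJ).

Answer: 2.82 μJ

Derivation:
Initial: C1(5μF, Q=1μC, V=0.20V), C2(2μF, Q=4μC, V=2.00V), C3(4μF, Q=0μC, V=0.00V)
Op 1: CLOSE 3-2: Q_total=4.00, C_total=6.00, V=0.67; Q3=2.67, Q2=1.33; dissipated=2.667
Op 2: CLOSE 2-1: Q_total=2.33, C_total=7.00, V=0.33; Q2=0.67, Q1=1.67; dissipated=0.156
Total dissipated: 2.822 μJ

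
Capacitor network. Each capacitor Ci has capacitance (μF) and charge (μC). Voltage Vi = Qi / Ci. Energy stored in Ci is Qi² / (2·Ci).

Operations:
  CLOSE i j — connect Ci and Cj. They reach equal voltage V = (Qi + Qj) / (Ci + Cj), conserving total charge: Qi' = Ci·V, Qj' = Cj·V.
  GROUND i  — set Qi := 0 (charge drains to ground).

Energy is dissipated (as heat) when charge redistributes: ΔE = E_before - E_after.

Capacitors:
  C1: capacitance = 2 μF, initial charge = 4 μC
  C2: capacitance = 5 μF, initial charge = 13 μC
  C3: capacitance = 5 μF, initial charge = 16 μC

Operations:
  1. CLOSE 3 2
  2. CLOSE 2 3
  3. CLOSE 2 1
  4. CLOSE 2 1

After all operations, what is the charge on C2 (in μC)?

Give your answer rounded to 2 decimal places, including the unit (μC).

Initial: C1(2μF, Q=4μC, V=2.00V), C2(5μF, Q=13μC, V=2.60V), C3(5μF, Q=16μC, V=3.20V)
Op 1: CLOSE 3-2: Q_total=29.00, C_total=10.00, V=2.90; Q3=14.50, Q2=14.50; dissipated=0.450
Op 2: CLOSE 2-3: Q_total=29.00, C_total=10.00, V=2.90; Q2=14.50, Q3=14.50; dissipated=0.000
Op 3: CLOSE 2-1: Q_total=18.50, C_total=7.00, V=2.64; Q2=13.21, Q1=5.29; dissipated=0.579
Op 4: CLOSE 2-1: Q_total=18.50, C_total=7.00, V=2.64; Q2=13.21, Q1=5.29; dissipated=0.000
Final charges: Q1=5.29, Q2=13.21, Q3=14.50

Answer: 13.21 μC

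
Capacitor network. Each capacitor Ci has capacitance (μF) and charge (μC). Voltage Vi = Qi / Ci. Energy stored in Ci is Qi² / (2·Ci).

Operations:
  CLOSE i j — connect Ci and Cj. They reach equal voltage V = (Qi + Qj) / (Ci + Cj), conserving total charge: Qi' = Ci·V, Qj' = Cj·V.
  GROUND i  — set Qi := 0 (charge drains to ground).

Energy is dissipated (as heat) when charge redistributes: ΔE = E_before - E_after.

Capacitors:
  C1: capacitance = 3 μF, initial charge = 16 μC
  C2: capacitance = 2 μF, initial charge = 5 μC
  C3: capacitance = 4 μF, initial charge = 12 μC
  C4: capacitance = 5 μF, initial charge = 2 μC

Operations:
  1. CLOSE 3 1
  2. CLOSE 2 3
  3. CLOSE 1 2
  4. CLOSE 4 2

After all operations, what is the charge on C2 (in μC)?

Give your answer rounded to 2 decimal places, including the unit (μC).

Answer: 2.74 μC

Derivation:
Initial: C1(3μF, Q=16μC, V=5.33V), C2(2μF, Q=5μC, V=2.50V), C3(4μF, Q=12μC, V=3.00V), C4(5μF, Q=2μC, V=0.40V)
Op 1: CLOSE 3-1: Q_total=28.00, C_total=7.00, V=4.00; Q3=16.00, Q1=12.00; dissipated=4.667
Op 2: CLOSE 2-3: Q_total=21.00, C_total=6.00, V=3.50; Q2=7.00, Q3=14.00; dissipated=1.500
Op 3: CLOSE 1-2: Q_total=19.00, C_total=5.00, V=3.80; Q1=11.40, Q2=7.60; dissipated=0.150
Op 4: CLOSE 4-2: Q_total=9.60, C_total=7.00, V=1.37; Q4=6.86, Q2=2.74; dissipated=8.257
Final charges: Q1=11.40, Q2=2.74, Q3=14.00, Q4=6.86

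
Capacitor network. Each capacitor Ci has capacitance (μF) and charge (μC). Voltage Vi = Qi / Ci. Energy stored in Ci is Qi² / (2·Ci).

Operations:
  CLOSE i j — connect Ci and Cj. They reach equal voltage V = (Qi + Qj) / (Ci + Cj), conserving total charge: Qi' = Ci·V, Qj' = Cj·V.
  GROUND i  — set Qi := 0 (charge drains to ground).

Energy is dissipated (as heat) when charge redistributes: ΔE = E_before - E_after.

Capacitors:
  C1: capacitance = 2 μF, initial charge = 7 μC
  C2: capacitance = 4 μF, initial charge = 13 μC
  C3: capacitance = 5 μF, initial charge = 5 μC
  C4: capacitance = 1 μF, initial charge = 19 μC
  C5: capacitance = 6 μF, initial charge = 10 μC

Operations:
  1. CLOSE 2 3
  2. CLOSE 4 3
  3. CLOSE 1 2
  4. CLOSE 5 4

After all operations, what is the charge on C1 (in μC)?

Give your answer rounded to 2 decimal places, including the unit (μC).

Answer: 5.00 μC

Derivation:
Initial: C1(2μF, Q=7μC, V=3.50V), C2(4μF, Q=13μC, V=3.25V), C3(5μF, Q=5μC, V=1.00V), C4(1μF, Q=19μC, V=19.00V), C5(6μF, Q=10μC, V=1.67V)
Op 1: CLOSE 2-3: Q_total=18.00, C_total=9.00, V=2.00; Q2=8.00, Q3=10.00; dissipated=5.625
Op 2: CLOSE 4-3: Q_total=29.00, C_total=6.00, V=4.83; Q4=4.83, Q3=24.17; dissipated=120.417
Op 3: CLOSE 1-2: Q_total=15.00, C_total=6.00, V=2.50; Q1=5.00, Q2=10.00; dissipated=1.500
Op 4: CLOSE 5-4: Q_total=14.83, C_total=7.00, V=2.12; Q5=12.71, Q4=2.12; dissipated=4.298
Final charges: Q1=5.00, Q2=10.00, Q3=24.17, Q4=2.12, Q5=12.71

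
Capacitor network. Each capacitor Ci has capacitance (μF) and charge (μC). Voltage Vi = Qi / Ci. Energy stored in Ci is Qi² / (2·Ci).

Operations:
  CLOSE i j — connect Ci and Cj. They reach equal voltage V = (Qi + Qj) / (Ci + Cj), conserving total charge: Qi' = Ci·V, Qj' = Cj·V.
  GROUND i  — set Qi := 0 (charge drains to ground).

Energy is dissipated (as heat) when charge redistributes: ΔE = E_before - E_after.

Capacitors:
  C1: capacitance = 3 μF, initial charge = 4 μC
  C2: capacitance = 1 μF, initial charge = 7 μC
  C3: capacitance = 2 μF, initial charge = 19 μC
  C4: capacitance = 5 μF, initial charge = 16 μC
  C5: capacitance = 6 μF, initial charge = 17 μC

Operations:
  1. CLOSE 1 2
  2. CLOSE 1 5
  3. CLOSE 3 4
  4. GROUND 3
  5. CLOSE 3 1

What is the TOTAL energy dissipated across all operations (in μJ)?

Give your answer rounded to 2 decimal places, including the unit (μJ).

Answer: 70.12 μJ

Derivation:
Initial: C1(3μF, Q=4μC, V=1.33V), C2(1μF, Q=7μC, V=7.00V), C3(2μF, Q=19μC, V=9.50V), C4(5μF, Q=16μC, V=3.20V), C5(6μF, Q=17μC, V=2.83V)
Op 1: CLOSE 1-2: Q_total=11.00, C_total=4.00, V=2.75; Q1=8.25, Q2=2.75; dissipated=12.042
Op 2: CLOSE 1-5: Q_total=25.25, C_total=9.00, V=2.81; Q1=8.42, Q5=16.83; dissipated=0.007
Op 3: CLOSE 3-4: Q_total=35.00, C_total=7.00, V=5.00; Q3=10.00, Q4=25.00; dissipated=28.350
Op 4: GROUND 3: Q3=0; energy lost=25.000
Op 5: CLOSE 3-1: Q_total=8.42, C_total=5.00, V=1.68; Q3=3.37, Q1=5.05; dissipated=4.723
Total dissipated: 70.121 μJ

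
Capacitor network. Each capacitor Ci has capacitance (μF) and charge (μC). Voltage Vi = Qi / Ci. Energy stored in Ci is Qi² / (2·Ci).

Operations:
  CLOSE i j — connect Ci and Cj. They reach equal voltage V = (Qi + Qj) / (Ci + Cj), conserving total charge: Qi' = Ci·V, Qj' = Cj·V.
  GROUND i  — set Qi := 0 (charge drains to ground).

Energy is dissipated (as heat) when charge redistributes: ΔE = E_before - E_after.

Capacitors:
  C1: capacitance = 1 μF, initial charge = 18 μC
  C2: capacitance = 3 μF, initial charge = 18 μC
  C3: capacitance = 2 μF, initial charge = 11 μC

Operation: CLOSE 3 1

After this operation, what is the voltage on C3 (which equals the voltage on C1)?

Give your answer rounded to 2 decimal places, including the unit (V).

Answer: 9.67 V

Derivation:
Initial: C1(1μF, Q=18μC, V=18.00V), C2(3μF, Q=18μC, V=6.00V), C3(2μF, Q=11μC, V=5.50V)
Op 1: CLOSE 3-1: Q_total=29.00, C_total=3.00, V=9.67; Q3=19.33, Q1=9.67; dissipated=52.083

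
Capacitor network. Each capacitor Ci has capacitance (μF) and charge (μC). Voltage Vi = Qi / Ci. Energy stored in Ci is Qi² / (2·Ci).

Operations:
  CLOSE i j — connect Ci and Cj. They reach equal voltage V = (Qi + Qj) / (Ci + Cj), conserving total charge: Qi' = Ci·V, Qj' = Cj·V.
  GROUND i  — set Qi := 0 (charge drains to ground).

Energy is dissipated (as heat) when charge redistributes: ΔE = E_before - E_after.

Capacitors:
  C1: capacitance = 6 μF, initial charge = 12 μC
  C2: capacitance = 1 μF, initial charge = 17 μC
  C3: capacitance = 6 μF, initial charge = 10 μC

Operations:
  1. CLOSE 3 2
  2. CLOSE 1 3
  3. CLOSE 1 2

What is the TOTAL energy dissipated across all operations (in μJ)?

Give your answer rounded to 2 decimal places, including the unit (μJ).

Initial: C1(6μF, Q=12μC, V=2.00V), C2(1μF, Q=17μC, V=17.00V), C3(6μF, Q=10μC, V=1.67V)
Op 1: CLOSE 3-2: Q_total=27.00, C_total=7.00, V=3.86; Q3=23.14, Q2=3.86; dissipated=100.762
Op 2: CLOSE 1-3: Q_total=35.14, C_total=12.00, V=2.93; Q1=17.57, Q3=17.57; dissipated=5.173
Op 3: CLOSE 1-2: Q_total=21.43, C_total=7.00, V=3.06; Q1=18.37, Q2=3.06; dissipated=0.370
Total dissipated: 106.305 μJ

Answer: 106.30 μJ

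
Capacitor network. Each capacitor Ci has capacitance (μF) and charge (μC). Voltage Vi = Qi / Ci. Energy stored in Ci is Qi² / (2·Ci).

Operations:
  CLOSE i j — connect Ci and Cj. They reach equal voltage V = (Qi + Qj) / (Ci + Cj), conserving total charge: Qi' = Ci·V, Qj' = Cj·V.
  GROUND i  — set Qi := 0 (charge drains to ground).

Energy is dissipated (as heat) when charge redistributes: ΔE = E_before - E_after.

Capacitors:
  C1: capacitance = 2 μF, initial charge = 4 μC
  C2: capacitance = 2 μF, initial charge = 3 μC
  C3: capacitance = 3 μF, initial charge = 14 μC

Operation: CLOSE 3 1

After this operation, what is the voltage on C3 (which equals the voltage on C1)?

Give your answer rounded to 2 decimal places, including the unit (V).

Initial: C1(2μF, Q=4μC, V=2.00V), C2(2μF, Q=3μC, V=1.50V), C3(3μF, Q=14μC, V=4.67V)
Op 1: CLOSE 3-1: Q_total=18.00, C_total=5.00, V=3.60; Q3=10.80, Q1=7.20; dissipated=4.267

Answer: 3.60 V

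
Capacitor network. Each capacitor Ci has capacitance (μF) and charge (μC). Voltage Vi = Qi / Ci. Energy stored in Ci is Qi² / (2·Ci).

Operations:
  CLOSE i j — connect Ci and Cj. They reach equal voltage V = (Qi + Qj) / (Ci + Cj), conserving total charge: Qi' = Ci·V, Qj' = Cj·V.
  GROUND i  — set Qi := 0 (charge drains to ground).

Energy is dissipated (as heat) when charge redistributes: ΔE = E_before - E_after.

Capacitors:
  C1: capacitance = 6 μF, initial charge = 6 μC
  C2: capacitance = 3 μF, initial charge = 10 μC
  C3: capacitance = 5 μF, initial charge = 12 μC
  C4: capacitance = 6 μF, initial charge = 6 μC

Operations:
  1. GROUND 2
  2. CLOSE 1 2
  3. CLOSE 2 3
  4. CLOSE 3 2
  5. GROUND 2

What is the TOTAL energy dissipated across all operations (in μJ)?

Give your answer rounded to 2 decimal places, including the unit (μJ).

Answer: 25.08 μJ

Derivation:
Initial: C1(6μF, Q=6μC, V=1.00V), C2(3μF, Q=10μC, V=3.33V), C3(5μF, Q=12μC, V=2.40V), C4(6μF, Q=6μC, V=1.00V)
Op 1: GROUND 2: Q2=0; energy lost=16.667
Op 2: CLOSE 1-2: Q_total=6.00, C_total=9.00, V=0.67; Q1=4.00, Q2=2.00; dissipated=1.000
Op 3: CLOSE 2-3: Q_total=14.00, C_total=8.00, V=1.75; Q2=5.25, Q3=8.75; dissipated=2.817
Op 4: CLOSE 3-2: Q_total=14.00, C_total=8.00, V=1.75; Q3=8.75, Q2=5.25; dissipated=0.000
Op 5: GROUND 2: Q2=0; energy lost=4.594
Total dissipated: 25.077 μJ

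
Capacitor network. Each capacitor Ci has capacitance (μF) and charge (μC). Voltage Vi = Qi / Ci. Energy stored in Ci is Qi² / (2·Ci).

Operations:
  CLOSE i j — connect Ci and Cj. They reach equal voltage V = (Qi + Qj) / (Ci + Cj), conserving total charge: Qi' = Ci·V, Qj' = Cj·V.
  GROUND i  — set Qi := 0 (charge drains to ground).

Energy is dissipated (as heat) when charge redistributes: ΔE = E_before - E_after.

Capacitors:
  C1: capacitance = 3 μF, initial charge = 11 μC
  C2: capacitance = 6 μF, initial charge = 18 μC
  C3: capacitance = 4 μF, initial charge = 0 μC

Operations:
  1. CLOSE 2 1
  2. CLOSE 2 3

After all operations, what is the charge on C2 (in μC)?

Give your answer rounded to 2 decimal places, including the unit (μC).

Answer: 11.60 μC

Derivation:
Initial: C1(3μF, Q=11μC, V=3.67V), C2(6μF, Q=18μC, V=3.00V), C3(4μF, Q=0μC, V=0.00V)
Op 1: CLOSE 2-1: Q_total=29.00, C_total=9.00, V=3.22; Q2=19.33, Q1=9.67; dissipated=0.444
Op 2: CLOSE 2-3: Q_total=19.33, C_total=10.00, V=1.93; Q2=11.60, Q3=7.73; dissipated=12.459
Final charges: Q1=9.67, Q2=11.60, Q3=7.73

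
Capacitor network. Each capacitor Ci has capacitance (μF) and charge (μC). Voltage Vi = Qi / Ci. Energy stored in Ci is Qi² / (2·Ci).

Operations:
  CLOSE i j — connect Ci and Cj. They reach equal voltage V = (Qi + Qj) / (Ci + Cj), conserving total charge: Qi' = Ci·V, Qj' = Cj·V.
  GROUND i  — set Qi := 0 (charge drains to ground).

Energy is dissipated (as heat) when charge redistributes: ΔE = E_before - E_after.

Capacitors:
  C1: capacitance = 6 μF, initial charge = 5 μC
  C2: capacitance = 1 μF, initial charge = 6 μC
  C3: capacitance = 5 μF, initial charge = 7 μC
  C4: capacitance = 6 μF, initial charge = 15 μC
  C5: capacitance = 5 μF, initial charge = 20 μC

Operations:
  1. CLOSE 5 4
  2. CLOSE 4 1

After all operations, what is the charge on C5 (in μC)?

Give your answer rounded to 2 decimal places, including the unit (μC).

Initial: C1(6μF, Q=5μC, V=0.83V), C2(1μF, Q=6μC, V=6.00V), C3(5μF, Q=7μC, V=1.40V), C4(6μF, Q=15μC, V=2.50V), C5(5μF, Q=20μC, V=4.00V)
Op 1: CLOSE 5-4: Q_total=35.00, C_total=11.00, V=3.18; Q5=15.91, Q4=19.09; dissipated=3.068
Op 2: CLOSE 4-1: Q_total=24.09, C_total=12.00, V=2.01; Q4=12.05, Q1=12.05; dissipated=8.273
Final charges: Q1=12.05, Q2=6.00, Q3=7.00, Q4=12.05, Q5=15.91

Answer: 15.91 μC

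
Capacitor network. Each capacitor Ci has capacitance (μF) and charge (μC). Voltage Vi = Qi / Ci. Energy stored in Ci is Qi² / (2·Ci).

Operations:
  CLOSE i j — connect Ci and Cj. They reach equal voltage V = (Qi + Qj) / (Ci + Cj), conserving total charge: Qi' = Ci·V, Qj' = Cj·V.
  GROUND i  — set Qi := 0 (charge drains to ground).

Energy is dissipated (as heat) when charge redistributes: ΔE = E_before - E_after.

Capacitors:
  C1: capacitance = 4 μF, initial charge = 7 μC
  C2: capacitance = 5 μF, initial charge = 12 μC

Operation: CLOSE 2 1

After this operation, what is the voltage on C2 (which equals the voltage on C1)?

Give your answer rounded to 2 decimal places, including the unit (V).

Initial: C1(4μF, Q=7μC, V=1.75V), C2(5μF, Q=12μC, V=2.40V)
Op 1: CLOSE 2-1: Q_total=19.00, C_total=9.00, V=2.11; Q2=10.56, Q1=8.44; dissipated=0.469

Answer: 2.11 V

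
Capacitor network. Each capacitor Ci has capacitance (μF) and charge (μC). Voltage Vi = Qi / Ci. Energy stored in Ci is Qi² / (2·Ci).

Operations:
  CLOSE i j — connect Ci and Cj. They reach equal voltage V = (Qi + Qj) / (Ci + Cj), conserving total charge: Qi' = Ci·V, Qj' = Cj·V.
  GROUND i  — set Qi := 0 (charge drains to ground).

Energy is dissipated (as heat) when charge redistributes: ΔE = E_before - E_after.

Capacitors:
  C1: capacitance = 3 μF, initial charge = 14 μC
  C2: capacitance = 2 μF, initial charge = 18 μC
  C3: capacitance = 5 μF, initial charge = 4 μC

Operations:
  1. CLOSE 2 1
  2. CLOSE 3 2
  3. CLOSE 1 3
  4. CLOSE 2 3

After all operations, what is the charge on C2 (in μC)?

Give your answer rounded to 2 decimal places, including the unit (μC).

Answer: 6.94 μC

Derivation:
Initial: C1(3μF, Q=14μC, V=4.67V), C2(2μF, Q=18μC, V=9.00V), C3(5μF, Q=4μC, V=0.80V)
Op 1: CLOSE 2-1: Q_total=32.00, C_total=5.00, V=6.40; Q2=12.80, Q1=19.20; dissipated=11.267
Op 2: CLOSE 3-2: Q_total=16.80, C_total=7.00, V=2.40; Q3=12.00, Q2=4.80; dissipated=22.400
Op 3: CLOSE 1-3: Q_total=31.20, C_total=8.00, V=3.90; Q1=11.70, Q3=19.50; dissipated=15.000
Op 4: CLOSE 2-3: Q_total=24.30, C_total=7.00, V=3.47; Q2=6.94, Q3=17.36; dissipated=1.607
Final charges: Q1=11.70, Q2=6.94, Q3=17.36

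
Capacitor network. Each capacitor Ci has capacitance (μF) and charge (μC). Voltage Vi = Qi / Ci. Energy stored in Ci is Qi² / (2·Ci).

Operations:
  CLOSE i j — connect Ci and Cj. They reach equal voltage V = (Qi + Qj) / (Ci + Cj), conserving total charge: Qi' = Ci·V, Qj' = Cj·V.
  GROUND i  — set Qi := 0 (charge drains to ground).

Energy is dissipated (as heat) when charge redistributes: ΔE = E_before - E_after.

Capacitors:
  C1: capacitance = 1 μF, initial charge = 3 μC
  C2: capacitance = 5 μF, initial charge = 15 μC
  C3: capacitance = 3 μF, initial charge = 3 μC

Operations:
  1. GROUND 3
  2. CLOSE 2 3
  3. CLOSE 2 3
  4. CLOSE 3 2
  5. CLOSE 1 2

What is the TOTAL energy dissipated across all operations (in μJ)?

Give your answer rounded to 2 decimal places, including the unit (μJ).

Answer: 10.46 μJ

Derivation:
Initial: C1(1μF, Q=3μC, V=3.00V), C2(5μF, Q=15μC, V=3.00V), C3(3μF, Q=3μC, V=1.00V)
Op 1: GROUND 3: Q3=0; energy lost=1.500
Op 2: CLOSE 2-3: Q_total=15.00, C_total=8.00, V=1.88; Q2=9.38, Q3=5.62; dissipated=8.438
Op 3: CLOSE 2-3: Q_total=15.00, C_total=8.00, V=1.88; Q2=9.38, Q3=5.62; dissipated=0.000
Op 4: CLOSE 3-2: Q_total=15.00, C_total=8.00, V=1.88; Q3=5.62, Q2=9.38; dissipated=0.000
Op 5: CLOSE 1-2: Q_total=12.38, C_total=6.00, V=2.06; Q1=2.06, Q2=10.31; dissipated=0.527
Total dissipated: 10.465 μJ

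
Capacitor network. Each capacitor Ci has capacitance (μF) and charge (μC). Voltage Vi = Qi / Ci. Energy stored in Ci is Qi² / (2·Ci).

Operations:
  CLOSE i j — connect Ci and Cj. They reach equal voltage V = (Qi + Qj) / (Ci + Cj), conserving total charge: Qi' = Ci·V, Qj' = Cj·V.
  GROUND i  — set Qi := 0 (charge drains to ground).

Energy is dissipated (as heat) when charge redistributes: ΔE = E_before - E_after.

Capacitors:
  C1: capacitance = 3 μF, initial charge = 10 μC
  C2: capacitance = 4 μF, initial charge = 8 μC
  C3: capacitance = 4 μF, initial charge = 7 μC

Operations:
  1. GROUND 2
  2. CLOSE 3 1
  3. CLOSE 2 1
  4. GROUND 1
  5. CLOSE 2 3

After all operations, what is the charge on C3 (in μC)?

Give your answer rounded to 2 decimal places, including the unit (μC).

Initial: C1(3μF, Q=10μC, V=3.33V), C2(4μF, Q=8μC, V=2.00V), C3(4μF, Q=7μC, V=1.75V)
Op 1: GROUND 2: Q2=0; energy lost=8.000
Op 2: CLOSE 3-1: Q_total=17.00, C_total=7.00, V=2.43; Q3=9.71, Q1=7.29; dissipated=2.149
Op 3: CLOSE 2-1: Q_total=7.29, C_total=7.00, V=1.04; Q2=4.16, Q1=3.12; dissipated=5.055
Op 4: GROUND 1: Q1=0; energy lost=1.625
Op 5: CLOSE 2-3: Q_total=13.88, C_total=8.00, V=1.73; Q2=6.94, Q3=6.94; dissipated=1.926
Final charges: Q1=0.00, Q2=6.94, Q3=6.94

Answer: 6.94 μC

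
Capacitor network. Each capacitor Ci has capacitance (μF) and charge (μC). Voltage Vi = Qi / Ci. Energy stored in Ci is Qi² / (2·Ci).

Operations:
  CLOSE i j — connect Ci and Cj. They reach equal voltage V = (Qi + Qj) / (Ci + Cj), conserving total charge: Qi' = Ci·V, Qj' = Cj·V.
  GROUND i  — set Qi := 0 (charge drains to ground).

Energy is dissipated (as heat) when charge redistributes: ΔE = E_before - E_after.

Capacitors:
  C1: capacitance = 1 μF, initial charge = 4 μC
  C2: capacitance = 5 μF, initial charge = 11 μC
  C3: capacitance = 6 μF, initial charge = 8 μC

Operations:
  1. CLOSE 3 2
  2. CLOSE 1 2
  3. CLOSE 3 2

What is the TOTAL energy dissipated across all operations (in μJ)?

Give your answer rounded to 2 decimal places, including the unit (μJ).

Answer: 3.37 μJ

Derivation:
Initial: C1(1μF, Q=4μC, V=4.00V), C2(5μF, Q=11μC, V=2.20V), C3(6μF, Q=8μC, V=1.33V)
Op 1: CLOSE 3-2: Q_total=19.00, C_total=11.00, V=1.73; Q3=10.36, Q2=8.64; dissipated=1.024
Op 2: CLOSE 1-2: Q_total=12.64, C_total=6.00, V=2.11; Q1=2.11, Q2=10.53; dissipated=2.152
Op 3: CLOSE 3-2: Q_total=20.89, C_total=11.00, V=1.90; Q3=11.40, Q2=9.50; dissipated=0.196
Total dissipated: 3.372 μJ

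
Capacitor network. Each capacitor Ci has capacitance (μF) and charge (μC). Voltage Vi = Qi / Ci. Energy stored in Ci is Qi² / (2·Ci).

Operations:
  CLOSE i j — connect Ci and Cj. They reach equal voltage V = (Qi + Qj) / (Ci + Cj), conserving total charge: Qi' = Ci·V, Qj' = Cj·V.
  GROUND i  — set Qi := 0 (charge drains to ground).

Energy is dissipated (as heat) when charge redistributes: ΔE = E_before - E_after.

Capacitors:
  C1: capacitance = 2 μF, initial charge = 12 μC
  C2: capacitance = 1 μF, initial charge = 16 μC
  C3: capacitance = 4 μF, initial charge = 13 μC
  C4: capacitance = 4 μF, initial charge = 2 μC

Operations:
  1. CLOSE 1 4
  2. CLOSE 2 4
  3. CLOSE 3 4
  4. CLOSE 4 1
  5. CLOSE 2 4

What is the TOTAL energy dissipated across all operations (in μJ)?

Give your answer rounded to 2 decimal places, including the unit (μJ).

Initial: C1(2μF, Q=12μC, V=6.00V), C2(1μF, Q=16μC, V=16.00V), C3(4μF, Q=13μC, V=3.25V), C4(4μF, Q=2μC, V=0.50V)
Op 1: CLOSE 1-4: Q_total=14.00, C_total=6.00, V=2.33; Q1=4.67, Q4=9.33; dissipated=20.167
Op 2: CLOSE 2-4: Q_total=25.33, C_total=5.00, V=5.07; Q2=5.07, Q4=20.27; dissipated=74.711
Op 3: CLOSE 3-4: Q_total=33.27, C_total=8.00, V=4.16; Q3=16.63, Q4=16.63; dissipated=3.300
Op 4: CLOSE 4-1: Q_total=21.30, C_total=6.00, V=3.55; Q4=14.20, Q1=7.10; dissipated=2.220
Op 5: CLOSE 2-4: Q_total=19.27, C_total=5.00, V=3.85; Q2=3.85, Q4=15.41; dissipated=0.920
Total dissipated: 101.319 μJ

Answer: 101.32 μJ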